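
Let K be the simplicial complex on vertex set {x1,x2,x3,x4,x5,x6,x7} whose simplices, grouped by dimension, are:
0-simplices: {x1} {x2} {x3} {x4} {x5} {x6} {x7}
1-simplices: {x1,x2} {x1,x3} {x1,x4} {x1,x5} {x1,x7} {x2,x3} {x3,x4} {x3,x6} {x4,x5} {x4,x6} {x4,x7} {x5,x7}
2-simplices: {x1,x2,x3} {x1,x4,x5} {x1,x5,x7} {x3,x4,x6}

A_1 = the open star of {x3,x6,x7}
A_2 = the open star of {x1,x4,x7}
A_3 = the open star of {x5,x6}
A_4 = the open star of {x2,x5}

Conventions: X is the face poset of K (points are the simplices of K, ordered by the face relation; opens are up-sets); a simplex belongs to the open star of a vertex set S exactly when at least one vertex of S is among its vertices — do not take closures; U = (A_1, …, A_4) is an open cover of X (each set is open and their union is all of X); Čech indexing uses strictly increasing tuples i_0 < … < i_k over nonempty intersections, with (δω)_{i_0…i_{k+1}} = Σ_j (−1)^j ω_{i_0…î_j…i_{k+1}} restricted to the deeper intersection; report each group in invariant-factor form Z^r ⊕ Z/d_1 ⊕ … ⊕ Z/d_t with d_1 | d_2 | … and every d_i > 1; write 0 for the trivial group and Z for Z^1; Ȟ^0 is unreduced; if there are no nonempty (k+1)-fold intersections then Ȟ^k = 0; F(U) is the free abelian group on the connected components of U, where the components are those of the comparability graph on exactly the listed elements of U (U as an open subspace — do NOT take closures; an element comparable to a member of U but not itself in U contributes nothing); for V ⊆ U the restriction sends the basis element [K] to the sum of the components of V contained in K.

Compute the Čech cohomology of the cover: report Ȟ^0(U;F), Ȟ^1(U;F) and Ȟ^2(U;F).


nonempty overlaps:
  A1={{x3},{x6},{x7},{x1,x3},{x1,x7},{x2,x3},{x3,x4},{x3,x6},{x4,x6},{x4,x7},{x5,x7},{x1,x2,x3},{x1,x5,x7},{x3,x4,x6}} A2={{x1},{x4},{x7},{x1,x2},{x1,x3},{x1,x4},{x1,x5},{x1,x7},{x3,x4},{x4,x5},{x4,x6},{x4,x7},{x5,x7},{x1,x2,x3},{x1,x4,x5},{x1,x5,x7},{x3,x4,x6}} A3={{x5},{x6},{x1,x5},{x3,x6},{x4,x5},{x4,x6},{x5,x7},{x1,x4,x5},{x1,x5,x7},{x3,x4,x6}} A4={{x2},{x5},{x1,x2},{x1,x5},{x2,x3},{x4,x5},{x5,x7},{x1,x2,x3},{x1,x4,x5},{x1,x5,x7}}
  A12={{x7},{x1,x3},{x1,x7},{x3,x4},{x4,x6},{x4,x7},{x5,x7},{x1,x2,x3},{x1,x5,x7},{x3,x4,x6}} A13={{x6},{x3,x6},{x4,x6},{x5,x7},{x1,x5,x7},{x3,x4,x6}} A14={{x2,x3},{x5,x7},{x1,x2,x3},{x1,x5,x7}} A23={{x1,x5},{x4,x5},{x4,x6},{x5,x7},{x1,x4,x5},{x1,x5,x7},{x3,x4,x6}} A24={{x1,x2},{x1,x5},{x4,x5},{x5,x7},{x1,x2,x3},{x1,x4,x5},{x1,x5,x7}} A34={{x5},{x1,x5},{x4,x5},{x5,x7},{x1,x4,x5},{x1,x5,x7}}
  A123={{x4,x6},{x5,x7},{x1,x5,x7},{x3,x4,x6}} A124={{x5,x7},{x1,x2,x3},{x1,x5,x7}} A134={{x5,x7},{x1,x5,x7}} A234={{x1,x5},{x4,x5},{x5,x7},{x1,x4,x5},{x1,x5,x7}}
  A1234={{x5,x7},{x1,x5,x7}}
components per intersection:
  A1: {{x3},{x6},{x1,x3},{x2,x3},{x3,x4},{x3,x6},{x4,x6},{x1,x2,x3},{x3,x4,x6}} {{x7},{x1,x7},{x4,x7},{x5,x7},{x1,x5,x7}}
  A2: {{x1},{x4},{x7},{x1,x2},{x1,x3},{x1,x4},{x1,x5},{x1,x7},{x3,x4},{x4,x5},{x4,x6},{x4,x7},{x5,x7},{x1,x2,x3},{x1,x4,x5},{x1,x5,x7},{x3,x4,x6}}
  A3: {{x5},{x1,x5},{x4,x5},{x5,x7},{x1,x4,x5},{x1,x5,x7}} {{x6},{x3,x6},{x4,x6},{x3,x4,x6}}
  A4: {{x2},{x1,x2},{x2,x3},{x1,x2,x3}} {{x5},{x1,x5},{x4,x5},{x5,x7},{x1,x4,x5},{x1,x5,x7}}
  A12: {{x7},{x1,x7},{x4,x7},{x5,x7},{x1,x5,x7}} {{x1,x3},{x1,x2,x3}} {{x3,x4},{x4,x6},{x3,x4,x6}}
  A13: {{x6},{x3,x6},{x4,x6},{x3,x4,x6}} {{x5,x7},{x1,x5,x7}}
  A14: {{x2,x3},{x1,x2,x3}} {{x5,x7},{x1,x5,x7}}
  A23: {{x1,x5},{x4,x5},{x5,x7},{x1,x4,x5},{x1,x5,x7}} {{x4,x6},{x3,x4,x6}}
  A24: {{x1,x2},{x1,x2,x3}} {{x1,x5},{x4,x5},{x5,x7},{x1,x4,x5},{x1,x5,x7}}
  A34: {{x5},{x1,x5},{x4,x5},{x5,x7},{x1,x4,x5},{x1,x5,x7}}
  A123: {{x4,x6},{x3,x4,x6}} {{x5,x7},{x1,x5,x7}}
  A124: {{x5,x7},{x1,x5,x7}} {{x1,x2,x3}}
  A134: {{x5,x7},{x1,x5,x7}}
  A234: {{x1,x5},{x4,x5},{x5,x7},{x1,x4,x5},{x1,x5,x7}}
  A1234: {{x5,x7},{x1,x5,x7}}
C dims 7,12,6,1; δ0: rk 6, SNF 1^6; δ1: rk 5, SNF 1^5; δ2: rk 1, SNF 1^1
degree 0: 7−6−0 = 1 → Ȟ^0 ≅ Z
degree 1: 12−5−6 = 1 → Ȟ^1 ≅ Z
degree 2: 6−1−5 = 0 → Ȟ^2 ≅ 0

Ȟ^0(U;F) ≅ Z,  Ȟ^1(U;F) ≅ Z,  Ȟ^2(U;F) ≅ 0


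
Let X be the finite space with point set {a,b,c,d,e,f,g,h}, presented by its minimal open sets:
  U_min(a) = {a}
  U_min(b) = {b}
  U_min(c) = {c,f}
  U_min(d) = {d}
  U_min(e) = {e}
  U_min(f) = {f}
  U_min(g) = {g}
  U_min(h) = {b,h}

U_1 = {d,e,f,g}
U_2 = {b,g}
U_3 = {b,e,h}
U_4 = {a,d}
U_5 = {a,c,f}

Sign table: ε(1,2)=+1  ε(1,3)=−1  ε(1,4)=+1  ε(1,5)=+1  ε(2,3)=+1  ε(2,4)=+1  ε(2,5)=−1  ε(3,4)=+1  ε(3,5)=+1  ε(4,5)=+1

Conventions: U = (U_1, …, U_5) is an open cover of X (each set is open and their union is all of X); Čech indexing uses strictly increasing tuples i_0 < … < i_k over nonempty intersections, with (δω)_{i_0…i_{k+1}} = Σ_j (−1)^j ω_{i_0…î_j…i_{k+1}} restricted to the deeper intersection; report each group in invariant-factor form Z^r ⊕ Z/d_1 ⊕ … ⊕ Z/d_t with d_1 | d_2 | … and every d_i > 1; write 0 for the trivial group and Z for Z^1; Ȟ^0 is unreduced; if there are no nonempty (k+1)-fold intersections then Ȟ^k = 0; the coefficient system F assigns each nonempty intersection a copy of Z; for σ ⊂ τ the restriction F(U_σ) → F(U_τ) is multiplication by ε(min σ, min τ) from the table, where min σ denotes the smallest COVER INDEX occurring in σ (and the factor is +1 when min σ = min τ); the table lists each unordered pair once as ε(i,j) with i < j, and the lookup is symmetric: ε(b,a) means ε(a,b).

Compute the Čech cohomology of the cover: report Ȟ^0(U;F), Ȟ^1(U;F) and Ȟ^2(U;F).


nonempty overlaps:
  U12={g} U13={e} U14={d} U15={f} U23={b} U45={a}
C dims 5,6; δ0: rk 5, SNF 1^4·2
degree 0: 5−5−0 = 0 → Ȟ^0 ≅ 0
degree 1: 6−0−5 = 1 plus torsion [2] → Ȟ^1 ≅ Z ⊕ Z/2
degree 2: 0−0−0 = 0 → Ȟ^2 ≅ 0

Ȟ^0 = 0, Ȟ^1 = Z ⊕ Z/2 and Ȟ^2 = 0


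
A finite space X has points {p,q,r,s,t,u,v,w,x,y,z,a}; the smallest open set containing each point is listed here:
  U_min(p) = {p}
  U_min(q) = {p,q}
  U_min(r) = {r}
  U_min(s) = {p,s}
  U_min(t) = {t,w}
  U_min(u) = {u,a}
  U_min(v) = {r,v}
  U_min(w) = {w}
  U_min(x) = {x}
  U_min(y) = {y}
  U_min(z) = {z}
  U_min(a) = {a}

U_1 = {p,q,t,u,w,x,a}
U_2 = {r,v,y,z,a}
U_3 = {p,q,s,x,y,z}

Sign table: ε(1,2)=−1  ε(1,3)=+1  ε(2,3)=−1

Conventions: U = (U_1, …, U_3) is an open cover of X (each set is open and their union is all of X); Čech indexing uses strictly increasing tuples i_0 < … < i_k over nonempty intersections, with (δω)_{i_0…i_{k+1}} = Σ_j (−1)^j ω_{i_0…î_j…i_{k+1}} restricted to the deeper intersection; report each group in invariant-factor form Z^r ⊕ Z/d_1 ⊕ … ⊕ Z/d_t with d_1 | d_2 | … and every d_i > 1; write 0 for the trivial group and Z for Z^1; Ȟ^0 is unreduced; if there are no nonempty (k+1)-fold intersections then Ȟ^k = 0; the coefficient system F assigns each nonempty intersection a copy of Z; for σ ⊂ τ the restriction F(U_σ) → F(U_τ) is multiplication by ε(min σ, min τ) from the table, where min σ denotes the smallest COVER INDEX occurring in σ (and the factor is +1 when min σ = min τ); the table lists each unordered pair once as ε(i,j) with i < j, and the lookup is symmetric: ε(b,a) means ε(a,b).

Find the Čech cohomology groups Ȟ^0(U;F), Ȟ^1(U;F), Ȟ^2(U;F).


Ȟ^0 = Z,  Ȟ^1 = Z,  Ȟ^2 = 0

nonempty intersections:
  U12={a} U13={p,q,x} U23={y,z}
C dims 3,3; δ0: rk 2, SNF 1^2
Ȟ^0: (3−2)−0=1 ⇒ Z
Ȟ^1: (3−0)−2=1 ⇒ Z
Ȟ^2: (0−0)−0=0 ⇒ 0


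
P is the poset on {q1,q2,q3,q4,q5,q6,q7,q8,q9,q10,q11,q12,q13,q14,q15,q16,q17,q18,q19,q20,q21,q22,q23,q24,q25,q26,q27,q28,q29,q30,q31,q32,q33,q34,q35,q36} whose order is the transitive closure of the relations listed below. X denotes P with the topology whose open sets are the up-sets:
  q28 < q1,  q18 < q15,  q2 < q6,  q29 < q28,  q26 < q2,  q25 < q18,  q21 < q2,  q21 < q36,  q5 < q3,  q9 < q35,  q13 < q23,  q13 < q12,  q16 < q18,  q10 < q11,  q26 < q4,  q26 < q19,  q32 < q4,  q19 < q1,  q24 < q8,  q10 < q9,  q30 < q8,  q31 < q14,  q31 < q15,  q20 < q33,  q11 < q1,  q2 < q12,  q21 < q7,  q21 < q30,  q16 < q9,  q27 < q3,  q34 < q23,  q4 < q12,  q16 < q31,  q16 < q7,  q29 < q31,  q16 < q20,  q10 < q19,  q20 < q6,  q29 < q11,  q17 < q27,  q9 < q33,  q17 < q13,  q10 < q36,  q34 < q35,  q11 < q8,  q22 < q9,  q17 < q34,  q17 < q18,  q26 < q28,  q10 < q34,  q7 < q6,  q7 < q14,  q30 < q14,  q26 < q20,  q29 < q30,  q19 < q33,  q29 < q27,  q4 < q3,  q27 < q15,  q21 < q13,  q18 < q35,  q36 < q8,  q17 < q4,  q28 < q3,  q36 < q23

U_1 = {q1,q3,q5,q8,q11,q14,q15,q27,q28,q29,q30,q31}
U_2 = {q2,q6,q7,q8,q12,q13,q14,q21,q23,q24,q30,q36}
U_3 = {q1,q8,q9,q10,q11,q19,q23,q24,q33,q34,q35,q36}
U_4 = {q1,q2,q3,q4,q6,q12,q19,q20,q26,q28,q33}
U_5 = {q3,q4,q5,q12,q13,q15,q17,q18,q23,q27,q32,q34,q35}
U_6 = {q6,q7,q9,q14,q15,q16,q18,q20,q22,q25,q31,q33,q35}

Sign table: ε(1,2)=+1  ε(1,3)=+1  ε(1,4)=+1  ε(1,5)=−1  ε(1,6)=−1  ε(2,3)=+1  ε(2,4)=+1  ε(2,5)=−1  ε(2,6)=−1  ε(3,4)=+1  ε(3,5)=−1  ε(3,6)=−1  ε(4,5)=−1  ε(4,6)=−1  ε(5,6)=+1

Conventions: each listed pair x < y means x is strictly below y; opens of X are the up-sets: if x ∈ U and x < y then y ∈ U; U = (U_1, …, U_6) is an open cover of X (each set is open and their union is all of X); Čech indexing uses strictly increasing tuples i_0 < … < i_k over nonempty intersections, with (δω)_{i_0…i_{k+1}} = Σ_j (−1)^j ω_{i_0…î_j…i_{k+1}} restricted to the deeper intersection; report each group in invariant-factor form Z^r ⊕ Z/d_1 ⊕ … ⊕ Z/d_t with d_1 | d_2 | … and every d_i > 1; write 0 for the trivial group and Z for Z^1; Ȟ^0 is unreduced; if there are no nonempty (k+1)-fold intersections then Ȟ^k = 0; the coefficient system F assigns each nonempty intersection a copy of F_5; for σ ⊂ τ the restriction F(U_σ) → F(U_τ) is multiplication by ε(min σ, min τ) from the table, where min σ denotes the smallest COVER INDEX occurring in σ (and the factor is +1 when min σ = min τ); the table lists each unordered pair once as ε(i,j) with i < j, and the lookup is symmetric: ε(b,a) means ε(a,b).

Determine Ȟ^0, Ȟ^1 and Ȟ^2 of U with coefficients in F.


Ȟ^0 ≅ Z/5; Ȟ^1 ≅ 0; Ȟ^2 ≅ 0

intersection data:
  U12={q8,q14,q30} U13={q1,q8,q11} U14={q1,q3,q28} U15={q3,q5,q15,q27} U16={q14,q15,q31} U23={q8,q23,q24,q36} U24={q2,q6,q12} U25={q12,q13,q23} U26={q6,q7,q14} U34={q1,q19,q33} U35={q23,q34,q35} U36={q9,q33,q35} U45={q3,q4,q12} U46={q6,q20,q33} U56={q15,q18,q35}
  U123={q8} U126={q14} U134={q1} U145={q3} U156={q15} U235={q23} U245={q12} U246={q6} U346={q33} U356={q35}
C dims 6,15,10; δ0: rk_F5 5; δ1: rk_F5 10
Ȟ^0 = (6 − 5) − 0 = 1, so Ȟ^0 ≅ Z/5
Ȟ^1 = (15 − 10) − 5 = 0, so Ȟ^1 ≅ 0
Ȟ^2 = (10 − 0) − 10 = 0, so Ȟ^2 ≅ 0


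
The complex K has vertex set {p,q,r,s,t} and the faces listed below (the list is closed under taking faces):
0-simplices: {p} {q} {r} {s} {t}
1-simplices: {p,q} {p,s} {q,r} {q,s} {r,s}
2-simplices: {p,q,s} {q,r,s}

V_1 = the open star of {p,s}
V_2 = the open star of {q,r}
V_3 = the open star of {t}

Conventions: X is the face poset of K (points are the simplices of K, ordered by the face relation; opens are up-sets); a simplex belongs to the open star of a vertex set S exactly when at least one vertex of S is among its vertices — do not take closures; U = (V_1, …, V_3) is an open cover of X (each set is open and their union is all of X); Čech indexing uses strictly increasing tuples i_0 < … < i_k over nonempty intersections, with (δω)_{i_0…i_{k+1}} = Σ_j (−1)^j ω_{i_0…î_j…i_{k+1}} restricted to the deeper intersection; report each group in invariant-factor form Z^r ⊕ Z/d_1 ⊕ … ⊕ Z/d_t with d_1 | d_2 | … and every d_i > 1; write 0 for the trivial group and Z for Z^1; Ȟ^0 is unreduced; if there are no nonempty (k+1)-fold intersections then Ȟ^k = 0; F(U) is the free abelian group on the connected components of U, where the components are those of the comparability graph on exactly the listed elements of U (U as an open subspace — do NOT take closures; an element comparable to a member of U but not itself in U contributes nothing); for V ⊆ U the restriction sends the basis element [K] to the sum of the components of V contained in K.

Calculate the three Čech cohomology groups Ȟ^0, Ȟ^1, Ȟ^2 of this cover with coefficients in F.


nerve simplices:
  V1={{p},{s},{p,q},{p,s},{q,s},{r,s},{p,q,s},{q,r,s}} V2={{q},{r},{p,q},{q,r},{q,s},{r,s},{p,q,s},{q,r,s}} V3={{t}}
  V12={{p,q},{q,s},{r,s},{p,q,s},{q,r,s}}
components per intersection:
  V1: {{p},{s},{p,q},{p,s},{q,s},{r,s},{p,q,s},{q,r,s}}
  V2: {{q},{r},{p,q},{q,r},{q,s},{r,s},{p,q,s},{q,r,s}}
  V3: {{t}}
  V12: {{p,q},{q,s},{r,s},{p,q,s},{q,r,s}}
C dims 3,1; δ0: rk 1, SNF 1^1
degree 0: 3−1−0 = 2 → Ȟ^0 ≅ Z^2
degree 1: 1−0−1 = 0 → Ȟ^1 ≅ 0
degree 2: 0−0−0 = 0 → Ȟ^2 ≅ 0

Ȟ^0 ≅ Z^2; Ȟ^1 ≅ 0; Ȟ^2 ≅ 0


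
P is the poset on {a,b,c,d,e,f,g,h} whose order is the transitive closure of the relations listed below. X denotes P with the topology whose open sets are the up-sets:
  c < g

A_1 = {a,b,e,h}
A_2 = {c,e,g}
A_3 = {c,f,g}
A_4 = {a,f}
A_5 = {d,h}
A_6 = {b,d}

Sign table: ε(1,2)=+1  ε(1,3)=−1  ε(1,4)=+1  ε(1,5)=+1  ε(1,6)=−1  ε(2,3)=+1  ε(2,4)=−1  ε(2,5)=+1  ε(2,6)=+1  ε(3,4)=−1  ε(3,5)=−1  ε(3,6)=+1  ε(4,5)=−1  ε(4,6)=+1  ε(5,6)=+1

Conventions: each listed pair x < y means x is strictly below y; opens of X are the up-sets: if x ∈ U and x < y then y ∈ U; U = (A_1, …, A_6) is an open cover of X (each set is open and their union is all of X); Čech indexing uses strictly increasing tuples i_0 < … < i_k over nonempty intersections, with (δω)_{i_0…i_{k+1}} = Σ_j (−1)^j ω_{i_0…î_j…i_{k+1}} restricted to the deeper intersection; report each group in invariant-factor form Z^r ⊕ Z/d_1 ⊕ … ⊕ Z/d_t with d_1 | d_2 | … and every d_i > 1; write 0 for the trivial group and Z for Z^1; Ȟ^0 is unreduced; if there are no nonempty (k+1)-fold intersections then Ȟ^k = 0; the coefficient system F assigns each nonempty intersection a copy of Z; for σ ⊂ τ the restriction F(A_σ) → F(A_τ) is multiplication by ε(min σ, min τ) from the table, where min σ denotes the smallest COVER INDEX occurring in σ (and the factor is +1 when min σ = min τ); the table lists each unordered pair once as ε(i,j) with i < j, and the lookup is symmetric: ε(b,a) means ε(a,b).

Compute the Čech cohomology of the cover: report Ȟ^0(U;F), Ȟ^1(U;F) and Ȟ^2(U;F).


nonempty overlaps:
  A12={e} A14={a} A15={h} A16={b} A23={c,g} A34={f} A56={d}
C dims 6,7; δ0: rk 6, SNF 1^5·2
degree 0: 6−6−0 = 0 → Ȟ^0 ≅ 0
degree 1: 7−0−6 = 1 plus torsion [2] → Ȟ^1 ≅ Z ⊕ Z/2
degree 2: 0−0−0 = 0 → Ȟ^2 ≅ 0

Ȟ^0 ≅ 0, Ȟ^1 ≅ Z ⊕ Z/2 and Ȟ^2 ≅ 0


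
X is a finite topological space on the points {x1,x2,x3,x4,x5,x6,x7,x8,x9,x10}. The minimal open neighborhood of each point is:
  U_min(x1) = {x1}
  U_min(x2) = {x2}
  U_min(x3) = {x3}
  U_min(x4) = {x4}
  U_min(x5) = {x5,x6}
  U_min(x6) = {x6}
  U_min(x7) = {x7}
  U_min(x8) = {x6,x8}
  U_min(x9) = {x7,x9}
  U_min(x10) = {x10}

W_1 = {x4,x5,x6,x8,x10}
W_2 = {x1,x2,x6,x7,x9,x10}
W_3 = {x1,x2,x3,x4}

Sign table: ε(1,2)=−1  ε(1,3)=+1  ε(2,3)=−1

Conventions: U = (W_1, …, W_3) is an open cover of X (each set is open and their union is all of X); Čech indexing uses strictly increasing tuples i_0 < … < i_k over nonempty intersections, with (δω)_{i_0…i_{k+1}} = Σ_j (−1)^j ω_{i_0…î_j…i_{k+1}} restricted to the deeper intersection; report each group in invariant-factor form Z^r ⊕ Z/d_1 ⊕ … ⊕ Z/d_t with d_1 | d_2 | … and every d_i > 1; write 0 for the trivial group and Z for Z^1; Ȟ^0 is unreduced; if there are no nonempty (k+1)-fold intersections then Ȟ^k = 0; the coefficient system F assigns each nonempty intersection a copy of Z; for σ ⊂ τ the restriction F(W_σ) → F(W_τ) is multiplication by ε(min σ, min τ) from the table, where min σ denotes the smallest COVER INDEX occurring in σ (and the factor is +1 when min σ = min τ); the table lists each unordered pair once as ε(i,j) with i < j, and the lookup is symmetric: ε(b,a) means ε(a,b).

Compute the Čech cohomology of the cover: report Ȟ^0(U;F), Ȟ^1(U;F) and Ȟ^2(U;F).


cover nerve:
  W12={x6,x10} W13={x4} W23={x1,x2}
C dims 3,3; δ0: rk 2, SNF 1^2
Ȟ^0: (3−2)−0=1 ⇒ Z
Ȟ^1: (3−0)−2=1 ⇒ Z
Ȟ^2: (0−0)−0=0 ⇒ 0

Ȟ^0 ≅ Z,  Ȟ^1 ≅ Z,  Ȟ^2 ≅ 0


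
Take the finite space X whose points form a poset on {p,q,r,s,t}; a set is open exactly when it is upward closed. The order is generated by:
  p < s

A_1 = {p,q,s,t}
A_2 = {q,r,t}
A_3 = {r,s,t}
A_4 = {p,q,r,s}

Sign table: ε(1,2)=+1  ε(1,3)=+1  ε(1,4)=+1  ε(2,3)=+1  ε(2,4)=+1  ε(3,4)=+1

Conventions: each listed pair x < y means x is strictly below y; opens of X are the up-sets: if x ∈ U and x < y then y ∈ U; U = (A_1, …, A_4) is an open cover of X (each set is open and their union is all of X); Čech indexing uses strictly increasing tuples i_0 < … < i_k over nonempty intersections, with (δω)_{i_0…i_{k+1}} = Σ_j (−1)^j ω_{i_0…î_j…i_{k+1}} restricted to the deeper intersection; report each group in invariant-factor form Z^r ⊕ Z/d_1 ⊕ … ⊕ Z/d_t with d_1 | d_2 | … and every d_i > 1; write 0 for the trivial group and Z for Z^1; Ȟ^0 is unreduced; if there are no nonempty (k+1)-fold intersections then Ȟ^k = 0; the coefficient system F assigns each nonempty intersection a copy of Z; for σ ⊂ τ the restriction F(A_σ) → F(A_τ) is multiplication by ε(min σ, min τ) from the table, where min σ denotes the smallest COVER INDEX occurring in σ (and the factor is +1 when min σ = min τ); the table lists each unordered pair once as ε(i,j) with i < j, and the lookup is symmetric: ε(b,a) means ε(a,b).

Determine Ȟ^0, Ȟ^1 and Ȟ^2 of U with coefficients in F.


Ȟ^0 ≅ Z,  Ȟ^1 ≅ 0,  Ȟ^2 ≅ Z

nonempty intersections:
  A12={q,t} A13={s,t} A14={p,q,s} A23={r,t} A24={q,r} A34={r,s}
  A123={t} A124={q} A134={s} A234={r}
C dims 4,6,4; δ0: rk 3, SNF 1^3; δ1: rk 3, SNF 1^3
Ȟ^0: (4−3)−0=1 ⇒ Z
Ȟ^1: (6−3)−3=0 ⇒ 0
Ȟ^2: (4−0)−3=1 ⇒ Z


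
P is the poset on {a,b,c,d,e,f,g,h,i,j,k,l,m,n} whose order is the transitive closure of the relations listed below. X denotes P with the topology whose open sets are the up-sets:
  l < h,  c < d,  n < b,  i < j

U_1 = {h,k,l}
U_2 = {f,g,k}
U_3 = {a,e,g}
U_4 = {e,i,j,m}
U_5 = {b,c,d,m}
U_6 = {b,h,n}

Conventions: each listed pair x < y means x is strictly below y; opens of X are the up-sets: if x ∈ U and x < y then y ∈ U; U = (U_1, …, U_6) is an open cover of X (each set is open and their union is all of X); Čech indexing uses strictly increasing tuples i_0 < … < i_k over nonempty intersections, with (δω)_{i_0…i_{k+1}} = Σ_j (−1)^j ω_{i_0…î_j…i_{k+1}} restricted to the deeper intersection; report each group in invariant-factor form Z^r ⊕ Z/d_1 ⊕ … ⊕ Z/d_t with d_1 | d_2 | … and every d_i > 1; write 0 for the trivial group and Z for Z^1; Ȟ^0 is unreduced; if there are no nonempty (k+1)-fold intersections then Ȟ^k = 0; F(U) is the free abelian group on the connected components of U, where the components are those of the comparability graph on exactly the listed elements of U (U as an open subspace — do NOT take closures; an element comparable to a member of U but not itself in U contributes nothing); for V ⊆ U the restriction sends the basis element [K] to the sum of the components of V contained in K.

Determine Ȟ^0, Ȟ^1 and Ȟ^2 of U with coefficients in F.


Ȟ^0 ≅ Z^10; Ȟ^1 ≅ 0; Ȟ^2 ≅ 0

nonempty intersections:
  U12={k} U16={h} U23={g} U34={e} U45={m} U56={b}
components per intersection:
  U1: {h,l} {k}
  U2: {f} {g} {k}
  U3: {a} {e} {g}
  U4: {e} {i,j} {m}
  U5: {b} {c,d} {m}
  U6: {b,n} {h}
  U12: {k}
  U16: {h}
  U23: {g}
  U34: {e}
  U45: {m}
  U56: {b}
C dims 16,6; δ0: rk 6, SNF 1^6
Ȟ^0: (16−6)−0=10 ⇒ Z^10
Ȟ^1: (6−0)−6=0 ⇒ 0
Ȟ^2: (0−0)−0=0 ⇒ 0


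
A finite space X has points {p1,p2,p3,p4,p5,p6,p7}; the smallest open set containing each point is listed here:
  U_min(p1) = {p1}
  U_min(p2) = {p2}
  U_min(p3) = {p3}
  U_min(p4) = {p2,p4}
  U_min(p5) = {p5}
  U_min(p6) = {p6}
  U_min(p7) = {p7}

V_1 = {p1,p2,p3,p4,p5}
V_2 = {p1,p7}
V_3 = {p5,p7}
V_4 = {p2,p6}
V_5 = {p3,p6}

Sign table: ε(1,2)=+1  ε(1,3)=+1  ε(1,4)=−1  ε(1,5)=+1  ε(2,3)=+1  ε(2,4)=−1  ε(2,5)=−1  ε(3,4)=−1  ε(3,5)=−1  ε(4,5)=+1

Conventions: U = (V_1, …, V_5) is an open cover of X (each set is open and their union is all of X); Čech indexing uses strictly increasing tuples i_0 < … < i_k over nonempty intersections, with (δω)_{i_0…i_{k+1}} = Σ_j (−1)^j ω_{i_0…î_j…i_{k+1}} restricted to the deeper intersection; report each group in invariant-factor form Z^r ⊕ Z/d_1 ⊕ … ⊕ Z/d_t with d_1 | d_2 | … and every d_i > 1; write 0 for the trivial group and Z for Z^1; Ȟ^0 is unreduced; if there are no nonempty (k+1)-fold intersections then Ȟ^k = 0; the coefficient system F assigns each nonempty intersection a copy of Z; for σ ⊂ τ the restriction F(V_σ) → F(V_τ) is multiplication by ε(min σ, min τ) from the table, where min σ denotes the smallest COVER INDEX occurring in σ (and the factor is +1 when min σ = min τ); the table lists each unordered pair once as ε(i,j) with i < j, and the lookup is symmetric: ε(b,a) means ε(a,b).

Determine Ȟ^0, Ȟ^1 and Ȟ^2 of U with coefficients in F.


nonempty intersections:
  V12={p1} V13={p5} V14={p2} V15={p3} V23={p7} V45={p6}
C dims 5,6; δ0: rk 5, SNF 1^4·2
Ȟ^0: (5−5)−0=0 ⇒ 0
Ȟ^1: (6−0)−5=1 plus torsion [2] ⇒ Z ⊕ Z/2
Ȟ^2: (0−0)−0=0 ⇒ 0

Ȟ^0(U;F) ≅ 0,  Ȟ^1(U;F) ≅ Z ⊕ Z/2,  Ȟ^2(U;F) ≅ 0


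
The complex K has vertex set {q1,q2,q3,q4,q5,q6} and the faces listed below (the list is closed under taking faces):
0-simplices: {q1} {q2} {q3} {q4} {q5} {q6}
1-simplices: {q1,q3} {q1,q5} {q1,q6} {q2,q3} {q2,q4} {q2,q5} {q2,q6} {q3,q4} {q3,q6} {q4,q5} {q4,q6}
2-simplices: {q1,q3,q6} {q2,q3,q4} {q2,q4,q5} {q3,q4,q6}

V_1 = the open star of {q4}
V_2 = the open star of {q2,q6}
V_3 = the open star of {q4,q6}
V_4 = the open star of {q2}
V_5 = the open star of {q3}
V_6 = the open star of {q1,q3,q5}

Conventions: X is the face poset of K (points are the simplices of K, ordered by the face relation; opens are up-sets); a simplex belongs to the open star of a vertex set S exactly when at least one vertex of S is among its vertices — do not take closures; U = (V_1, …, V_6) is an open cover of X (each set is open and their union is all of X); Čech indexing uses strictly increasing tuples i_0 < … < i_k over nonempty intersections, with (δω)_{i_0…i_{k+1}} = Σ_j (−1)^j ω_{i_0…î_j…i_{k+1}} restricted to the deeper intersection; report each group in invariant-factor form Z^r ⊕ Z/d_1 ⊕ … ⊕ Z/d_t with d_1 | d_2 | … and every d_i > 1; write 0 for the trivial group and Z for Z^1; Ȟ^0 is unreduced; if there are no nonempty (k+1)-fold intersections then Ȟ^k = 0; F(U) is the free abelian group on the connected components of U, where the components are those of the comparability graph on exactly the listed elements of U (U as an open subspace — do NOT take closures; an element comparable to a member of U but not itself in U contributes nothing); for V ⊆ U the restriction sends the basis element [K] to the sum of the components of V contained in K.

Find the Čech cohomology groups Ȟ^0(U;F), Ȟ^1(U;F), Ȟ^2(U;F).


nerve simplices:
  V1={{q4},{q2,q4},{q3,q4},{q4,q5},{q4,q6},{q2,q3,q4},{q2,q4,q5},{q3,q4,q6}} V2={{q2},{q6},{q1,q6},{q2,q3},{q2,q4},{q2,q5},{q2,q6},{q3,q6},{q4,q6},{q1,q3,q6},{q2,q3,q4},{q2,q4,q5},{q3,q4,q6}} V3={{q4},{q6},{q1,q6},{q2,q4},{q2,q6},{q3,q4},{q3,q6},{q4,q5},{q4,q6},{q1,q3,q6},{q2,q3,q4},{q2,q4,q5},{q3,q4,q6}} V4={{q2},{q2,q3},{q2,q4},{q2,q5},{q2,q6},{q2,q3,q4},{q2,q4,q5}} V5={{q3},{q1,q3},{q2,q3},{q3,q4},{q3,q6},{q1,q3,q6},{q2,q3,q4},{q3,q4,q6}} V6={{q1},{q3},{q5},{q1,q3},{q1,q5},{q1,q6},{q2,q3},{q2,q5},{q3,q4},{q3,q6},{q4,q5},{q1,q3,q6},{q2,q3,q4},{q2,q4,q5},{q3,q4,q6}}
  V12={{q2,q4},{q4,q6},{q2,q3,q4},{q2,q4,q5},{q3,q4,q6}} V13={{q4},{q2,q4},{q3,q4},{q4,q5},{q4,q6},{q2,q3,q4},{q2,q4,q5},{q3,q4,q6}} V14={{q2,q4},{q2,q3,q4},{q2,q4,q5}} V15={{q3,q4},{q2,q3,q4},{q3,q4,q6}} V16={{q3,q4},{q4,q5},{q2,q3,q4},{q2,q4,q5},{q3,q4,q6}} V23={{q6},{q1,q6},{q2,q4},{q2,q6},{q3,q6},{q4,q6},{q1,q3,q6},{q2,q3,q4},{q2,q4,q5},{q3,q4,q6}} V24={{q2},{q2,q3},{q2,q4},{q2,q5},{q2,q6},{q2,q3,q4},{q2,q4,q5}} V25={{q2,q3},{q3,q6},{q1,q3,q6},{q2,q3,q4},{q3,q4,q6}} V26={{q1,q6},{q2,q3},{q2,q5},{q3,q6},{q1,q3,q6},{q2,q3,q4},{q2,q4,q5},{q3,q4,q6}} V34={{q2,q4},{q2,q6},{q2,q3,q4},{q2,q4,q5}} V35={{q3,q4},{q3,q6},{q1,q3,q6},{q2,q3,q4},{q3,q4,q6}} V36={{q1,q6},{q3,q4},{q3,q6},{q4,q5},{q1,q3,q6},{q2,q3,q4},{q2,q4,q5},{q3,q4,q6}} V45={{q2,q3},{q2,q3,q4}} V46={{q2,q3},{q2,q5},{q2,q3,q4},{q2,q4,q5}} V56={{q3},{q1,q3},{q2,q3},{q3,q4},{q3,q6},{q1,q3,q6},{q2,q3,q4},{q3,q4,q6}}
  V123={{q2,q4},{q4,q6},{q2,q3,q4},{q2,q4,q5},{q3,q4,q6}} V124={{q2,q4},{q2,q3,q4},{q2,q4,q5}} V125={{q2,q3,q4},{q3,q4,q6}} V126={{q2,q3,q4},{q2,q4,q5},{q3,q4,q6}} V134={{q2,q4},{q2,q3,q4},{q2,q4,q5}} V135={{q3,q4},{q2,q3,q4},{q3,q4,q6}} V136={{q3,q4},{q4,q5},{q2,q3,q4},{q2,q4,q5},{q3,q4,q6}} V145={{q2,q3,q4}} V146={{q2,q3,q4},{q2,q4,q5}} V156={{q3,q4},{q2,q3,q4},{q3,q4,q6}} V234={{q2,q4},{q2,q6},{q2,q3,q4},{q2,q4,q5}} V235={{q3,q6},{q1,q3,q6},{q2,q3,q4},{q3,q4,q6}} V236={{q1,q6},{q3,q6},{q1,q3,q6},{q2,q3,q4},{q2,q4,q5},{q3,q4,q6}} V245={{q2,q3},{q2,q3,q4}} V246={{q2,q3},{q2,q5},{q2,q3,q4},{q2,q4,q5}} V256={{q2,q3},{q3,q6},{q1,q3,q6},{q2,q3,q4},{q3,q4,q6}} V345={{q2,q3,q4}} V346={{q2,q3,q4},{q2,q4,q5}} V356={{q3,q4},{q3,q6},{q1,q3,q6},{q2,q3,q4},{q3,q4,q6}} V456={{q2,q3},{q2,q3,q4}}
  V1234={{q2,q4},{q2,q3,q4},{q2,q4,q5}} V1235={{q2,q3,q4},{q3,q4,q6}} V1236={{q2,q3,q4},{q2,q4,q5},{q3,q4,q6}} V1245={{q2,q3,q4}} V1246={{q2,q3,q4},{q2,q4,q5}} V1256={{q2,q3,q4},{q3,q4,q6}} V1345={{q2,q3,q4}} V1346={{q2,q3,q4},{q2,q4,q5}} V1356={{q3,q4},{q2,q3,q4},{q3,q4,q6}} V1456={{q2,q3,q4}} V2345={{q2,q3,q4}} V2346={{q2,q3,q4},{q2,q4,q5}} V2356={{q3,q6},{q1,q3,q6},{q2,q3,q4},{q3,q4,q6}} V2456={{q2,q3},{q2,q3,q4}} V3456={{q2,q3,q4}}
  V12345={{q2,q3,q4}} V12346={{q2,q3,q4},{q2,q4,q5}} V12356={{q2,q3,q4},{q3,q4,q6}} V12456={{q2,q3,q4}} V13456={{q2,q3,q4}} V23456={{q2,q3,q4}}
  V123456={{q2,q3,q4}}
components per intersection:
  V1: {{q4},{q2,q4},{q3,q4},{q4,q5},{q4,q6},{q2,q3,q4},{q2,q4,q5},{q3,q4,q6}}
  V2: {{q2},{q6},{q1,q6},{q2,q3},{q2,q4},{q2,q5},{q2,q6},{q3,q6},{q4,q6},{q1,q3,q6},{q2,q3,q4},{q2,q4,q5},{q3,q4,q6}}
  V3: {{q4},{q6},{q1,q6},{q2,q4},{q2,q6},{q3,q4},{q3,q6},{q4,q5},{q4,q6},{q1,q3,q6},{q2,q3,q4},{q2,q4,q5},{q3,q4,q6}}
  V4: {{q2},{q2,q3},{q2,q4},{q2,q5},{q2,q6},{q2,q3,q4},{q2,q4,q5}}
  V5: {{q3},{q1,q3},{q2,q3},{q3,q4},{q3,q6},{q1,q3,q6},{q2,q3,q4},{q3,q4,q6}}
  V6: {{q1},{q3},{q5},{q1,q3},{q1,q5},{q1,q6},{q2,q3},{q2,q5},{q3,q4},{q3,q6},{q4,q5},{q1,q3,q6},{q2,q3,q4},{q2,q4,q5},{q3,q4,q6}}
  V12: {{q2,q4},{q2,q3,q4},{q2,q4,q5}} {{q4,q6},{q3,q4,q6}}
  V13: {{q4},{q2,q4},{q3,q4},{q4,q5},{q4,q6},{q2,q3,q4},{q2,q4,q5},{q3,q4,q6}}
  V14: {{q2,q4},{q2,q3,q4},{q2,q4,q5}}
  V15: {{q3,q4},{q2,q3,q4},{q3,q4,q6}}
  V16: {{q3,q4},{q2,q3,q4},{q3,q4,q6}} {{q4,q5},{q2,q4,q5}}
  V23: {{q6},{q1,q6},{q2,q6},{q3,q6},{q4,q6},{q1,q3,q6},{q3,q4,q6}} {{q2,q4},{q2,q3,q4},{q2,q4,q5}}
  V24: {{q2},{q2,q3},{q2,q4},{q2,q5},{q2,q6},{q2,q3,q4},{q2,q4,q5}}
  V25: {{q2,q3},{q2,q3,q4}} {{q3,q6},{q1,q3,q6},{q3,q4,q6}}
  V26: {{q1,q6},{q3,q6},{q1,q3,q6},{q3,q4,q6}} {{q2,q3},{q2,q3,q4}} {{q2,q5},{q2,q4,q5}}
  V34: {{q2,q4},{q2,q3,q4},{q2,q4,q5}} {{q2,q6}}
  V35: {{q3,q4},{q3,q6},{q1,q3,q6},{q2,q3,q4},{q3,q4,q6}}
  V36: {{q1,q6},{q3,q4},{q3,q6},{q1,q3,q6},{q2,q3,q4},{q3,q4,q6}} {{q4,q5},{q2,q4,q5}}
  V45: {{q2,q3},{q2,q3,q4}}
  V46: {{q2,q3},{q2,q3,q4}} {{q2,q5},{q2,q4,q5}}
  V56: {{q3},{q1,q3},{q2,q3},{q3,q4},{q3,q6},{q1,q3,q6},{q2,q3,q4},{q3,q4,q6}}
  V123: {{q2,q4},{q2,q3,q4},{q2,q4,q5}} {{q4,q6},{q3,q4,q6}}
  V124: {{q2,q4},{q2,q3,q4},{q2,q4,q5}}
  V125: {{q2,q3,q4}} {{q3,q4,q6}}
  V126: {{q2,q3,q4}} {{q2,q4,q5}} {{q3,q4,q6}}
  V134: {{q2,q4},{q2,q3,q4},{q2,q4,q5}}
  V135: {{q3,q4},{q2,q3,q4},{q3,q4,q6}}
  V136: {{q3,q4},{q2,q3,q4},{q3,q4,q6}} {{q4,q5},{q2,q4,q5}}
  V145: {{q2,q3,q4}}
  V146: {{q2,q3,q4}} {{q2,q4,q5}}
  V156: {{q3,q4},{q2,q3,q4},{q3,q4,q6}}
  V234: {{q2,q4},{q2,q3,q4},{q2,q4,q5}} {{q2,q6}}
  V235: {{q3,q6},{q1,q3,q6},{q3,q4,q6}} {{q2,q3,q4}}
  V236: {{q1,q6},{q3,q6},{q1,q3,q6},{q3,q4,q6}} {{q2,q3,q4}} {{q2,q4,q5}}
  V245: {{q2,q3},{q2,q3,q4}}
  V246: {{q2,q3},{q2,q3,q4}} {{q2,q5},{q2,q4,q5}}
  V256: {{q2,q3},{q2,q3,q4}} {{q3,q6},{q1,q3,q6},{q3,q4,q6}}
  V345: {{q2,q3,q4}}
  V346: {{q2,q3,q4}} {{q2,q4,q5}}
  V356: {{q3,q4},{q3,q6},{q1,q3,q6},{q2,q3,q4},{q3,q4,q6}}
  V456: {{q2,q3},{q2,q3,q4}}
  V1234: {{q2,q4},{q2,q3,q4},{q2,q4,q5}}
  V1235: {{q2,q3,q4}} {{q3,q4,q6}}
  V1236: {{q2,q3,q4}} {{q2,q4,q5}} {{q3,q4,q6}}
  V1245: {{q2,q3,q4}}
  V1246: {{q2,q3,q4}} {{q2,q4,q5}}
  V1256: {{q2,q3,q4}} {{q3,q4,q6}}
  V1345: {{q2,q3,q4}}
  V1346: {{q2,q3,q4}} {{q2,q4,q5}}
  V1356: {{q3,q4},{q2,q3,q4},{q3,q4,q6}}
  V1456: {{q2,q3,q4}}
  V2345: {{q2,q3,q4}}
  V2346: {{q2,q3,q4}} {{q2,q4,q5}}
  V2356: {{q3,q6},{q1,q3,q6},{q3,q4,q6}} {{q2,q3,q4}}
  V2456: {{q2,q3},{q2,q3,q4}}
  V3456: {{q2,q3,q4}}
  V12345: {{q2,q3,q4}}
  V12346: {{q2,q3,q4}} {{q2,q4,q5}}
  V12356: {{q2,q3,q4}} {{q3,q4,q6}}
  V12456: {{q2,q3,q4}}
  V13456: {{q2,q3,q4}}
  V23456: {{q2,q3,q4}}
  V123456: {{q2,q3,q4}}
C dims 6,24,33,23; δ0: rk 5, SNF 1^5; δ1: rk 17, SNF 1^17; δ2: rk 16, SNF 1^16
degree 0: 6−5−0 = 1 → Ȟ^0 ≅ Z
degree 1: 24−17−5 = 2 → Ȟ^1 ≅ Z^2
degree 2: 33−16−17 = 0 → Ȟ^2 ≅ 0

Ȟ^0 ≅ Z, Ȟ^1 ≅ Z^2, Ȟ^2 ≅ 0


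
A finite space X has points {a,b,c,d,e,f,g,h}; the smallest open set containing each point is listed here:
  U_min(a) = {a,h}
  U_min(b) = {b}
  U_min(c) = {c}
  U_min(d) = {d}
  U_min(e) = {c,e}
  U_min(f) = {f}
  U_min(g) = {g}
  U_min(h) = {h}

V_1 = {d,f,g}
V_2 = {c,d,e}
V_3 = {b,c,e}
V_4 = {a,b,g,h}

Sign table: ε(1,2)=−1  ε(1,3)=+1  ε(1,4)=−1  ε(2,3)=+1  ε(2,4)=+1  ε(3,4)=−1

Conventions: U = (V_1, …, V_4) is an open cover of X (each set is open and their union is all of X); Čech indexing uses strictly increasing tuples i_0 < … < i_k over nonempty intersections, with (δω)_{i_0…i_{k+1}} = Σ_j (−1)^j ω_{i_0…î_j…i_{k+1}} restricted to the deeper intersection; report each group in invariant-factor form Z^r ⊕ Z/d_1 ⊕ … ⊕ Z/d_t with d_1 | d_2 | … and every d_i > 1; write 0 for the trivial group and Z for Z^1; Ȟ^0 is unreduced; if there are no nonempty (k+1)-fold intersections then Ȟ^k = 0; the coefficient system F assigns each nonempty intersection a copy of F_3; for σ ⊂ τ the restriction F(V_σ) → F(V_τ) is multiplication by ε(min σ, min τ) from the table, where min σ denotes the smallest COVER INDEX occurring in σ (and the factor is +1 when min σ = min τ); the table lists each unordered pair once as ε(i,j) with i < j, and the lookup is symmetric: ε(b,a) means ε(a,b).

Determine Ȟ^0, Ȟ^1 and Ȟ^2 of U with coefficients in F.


nerve of the cover:
  V12={d} V14={g} V23={c,e} V34={b}
C dims 4,4; δ0: rk_F3 4
Ȟ^0 = (4 − 4) − 0 = 0, so Ȟ^0 ≅ 0
Ȟ^1 = (4 − 0) − 4 = 0, so Ȟ^1 ≅ 0
Ȟ^2 = (0 − 0) − 0 = 0, so Ȟ^2 ≅ 0

Ȟ^0 = 0, Ȟ^1 = 0 and Ȟ^2 = 0


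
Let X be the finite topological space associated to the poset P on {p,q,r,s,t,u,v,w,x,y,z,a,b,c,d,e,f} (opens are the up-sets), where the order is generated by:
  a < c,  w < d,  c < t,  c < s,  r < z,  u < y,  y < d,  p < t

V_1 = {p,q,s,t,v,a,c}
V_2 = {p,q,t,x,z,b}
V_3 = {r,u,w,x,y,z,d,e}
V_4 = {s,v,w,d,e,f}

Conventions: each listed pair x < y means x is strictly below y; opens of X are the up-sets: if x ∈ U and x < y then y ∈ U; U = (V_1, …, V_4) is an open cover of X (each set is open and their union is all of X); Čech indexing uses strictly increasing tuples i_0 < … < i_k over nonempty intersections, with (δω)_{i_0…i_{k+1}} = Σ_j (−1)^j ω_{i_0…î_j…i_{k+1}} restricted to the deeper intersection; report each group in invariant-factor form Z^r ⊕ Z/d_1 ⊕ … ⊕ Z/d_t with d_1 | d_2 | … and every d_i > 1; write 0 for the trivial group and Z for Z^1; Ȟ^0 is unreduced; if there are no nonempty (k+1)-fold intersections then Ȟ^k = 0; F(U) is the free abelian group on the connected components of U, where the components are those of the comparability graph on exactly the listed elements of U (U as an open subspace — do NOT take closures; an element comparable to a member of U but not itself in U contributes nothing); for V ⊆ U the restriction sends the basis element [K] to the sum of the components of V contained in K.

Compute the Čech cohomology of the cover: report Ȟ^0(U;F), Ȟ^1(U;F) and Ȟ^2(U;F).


cover nerve:
  V12={p,q,t} V14={s,v} V23={x,z} V34={w,d,e}
components per intersection:
  V1: {p,s,t,a,c} {q} {v}
  V2: {p,t} {q} {x} {z} {b}
  V3: {r,z} {u,w,y,d} {x} {e}
  V4: {s} {v} {w,d} {e} {f}
  V12: {p,t} {q}
  V14: {s} {v}
  V23: {x} {z}
  V34: {w,d} {e}
C dims 17,8; δ0: rk 8, SNF 1^8
Ȟ^0: (17−8)−0=9 ⇒ Z^9
Ȟ^1: (8−0)−8=0 ⇒ 0
Ȟ^2: (0−0)−0=0 ⇒ 0

Ȟ^0 ≅ Z^9,  Ȟ^1 ≅ 0,  Ȟ^2 ≅ 0


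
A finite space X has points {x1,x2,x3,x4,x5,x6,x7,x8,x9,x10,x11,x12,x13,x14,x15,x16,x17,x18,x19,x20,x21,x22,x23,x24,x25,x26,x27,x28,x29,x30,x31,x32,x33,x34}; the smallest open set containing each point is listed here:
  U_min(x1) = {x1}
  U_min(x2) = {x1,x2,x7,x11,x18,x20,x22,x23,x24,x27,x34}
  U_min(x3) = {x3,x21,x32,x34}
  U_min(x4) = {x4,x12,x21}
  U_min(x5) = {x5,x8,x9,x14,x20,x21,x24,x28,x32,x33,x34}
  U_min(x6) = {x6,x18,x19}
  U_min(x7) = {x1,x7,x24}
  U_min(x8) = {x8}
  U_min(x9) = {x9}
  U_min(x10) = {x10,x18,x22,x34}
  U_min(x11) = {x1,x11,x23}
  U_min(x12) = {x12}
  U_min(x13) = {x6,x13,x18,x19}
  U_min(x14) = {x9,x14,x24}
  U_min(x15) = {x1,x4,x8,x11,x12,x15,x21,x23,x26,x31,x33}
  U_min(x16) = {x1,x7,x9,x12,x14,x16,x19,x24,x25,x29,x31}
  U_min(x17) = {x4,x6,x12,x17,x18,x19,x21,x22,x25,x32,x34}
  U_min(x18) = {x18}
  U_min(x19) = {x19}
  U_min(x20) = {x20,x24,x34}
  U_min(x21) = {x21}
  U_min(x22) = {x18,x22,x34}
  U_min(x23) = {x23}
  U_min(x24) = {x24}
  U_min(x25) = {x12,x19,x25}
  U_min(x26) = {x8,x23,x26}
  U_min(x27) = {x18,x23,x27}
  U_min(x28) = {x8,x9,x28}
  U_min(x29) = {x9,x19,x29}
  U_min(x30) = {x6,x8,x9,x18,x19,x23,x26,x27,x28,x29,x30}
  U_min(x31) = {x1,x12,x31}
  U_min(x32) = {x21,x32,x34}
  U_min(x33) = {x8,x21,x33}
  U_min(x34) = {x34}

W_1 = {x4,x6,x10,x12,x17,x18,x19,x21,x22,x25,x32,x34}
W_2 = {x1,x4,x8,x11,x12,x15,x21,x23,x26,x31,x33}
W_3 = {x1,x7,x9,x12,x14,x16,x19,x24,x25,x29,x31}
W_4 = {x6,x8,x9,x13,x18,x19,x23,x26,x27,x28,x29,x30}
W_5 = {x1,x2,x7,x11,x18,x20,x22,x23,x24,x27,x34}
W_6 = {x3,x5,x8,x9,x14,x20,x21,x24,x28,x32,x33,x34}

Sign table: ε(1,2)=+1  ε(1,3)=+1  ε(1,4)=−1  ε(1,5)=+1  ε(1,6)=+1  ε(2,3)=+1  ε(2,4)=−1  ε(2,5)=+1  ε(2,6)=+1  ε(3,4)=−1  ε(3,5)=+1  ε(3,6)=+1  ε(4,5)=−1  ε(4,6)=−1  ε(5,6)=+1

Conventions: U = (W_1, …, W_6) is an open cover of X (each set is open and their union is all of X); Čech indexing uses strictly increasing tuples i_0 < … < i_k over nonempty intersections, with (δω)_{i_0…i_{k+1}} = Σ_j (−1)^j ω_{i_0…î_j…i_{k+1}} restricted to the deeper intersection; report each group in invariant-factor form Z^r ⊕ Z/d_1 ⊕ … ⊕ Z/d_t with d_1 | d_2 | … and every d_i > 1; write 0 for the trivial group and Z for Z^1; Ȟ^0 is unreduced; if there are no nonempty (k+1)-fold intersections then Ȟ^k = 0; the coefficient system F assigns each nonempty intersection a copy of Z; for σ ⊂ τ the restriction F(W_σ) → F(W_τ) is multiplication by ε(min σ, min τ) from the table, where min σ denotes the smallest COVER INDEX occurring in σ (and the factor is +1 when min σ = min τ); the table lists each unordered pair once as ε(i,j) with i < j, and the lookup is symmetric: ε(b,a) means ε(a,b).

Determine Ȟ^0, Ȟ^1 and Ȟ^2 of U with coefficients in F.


Ȟ^0 = Z; Ȟ^1 = 0; Ȟ^2 = Z/2

nonempty intersections:
  W12={x4,x12,x21} W13={x12,x19,x25} W14={x6,x18,x19} W15={x18,x22,x34} W16={x21,x32,x34} W23={x1,x12,x31} W24={x8,x23,x26} W25={x1,x11,x23} W26={x8,x21,x33} W34={x9,x19,x29} W35={x1,x7,x24} W36={x9,x14,x24} W45={x18,x23,x27} W46={x8,x9,x28} W56={x20,x24,x34}
  W123={x12} W126={x21} W134={x19} W145={x18} W156={x34} W235={x1} W245={x23} W246={x8} W346={x9} W356={x24}
C dims 6,15,10; δ0: rk 5, SNF 1^5; δ1: rk 10, SNF 1^9·2
Ȟ^0: (6−5)−0=1 ⇒ Z
Ȟ^1: (15−10)−5=0 ⇒ 0
Ȟ^2: (10−0)−10=0 plus torsion [2] ⇒ Z/2


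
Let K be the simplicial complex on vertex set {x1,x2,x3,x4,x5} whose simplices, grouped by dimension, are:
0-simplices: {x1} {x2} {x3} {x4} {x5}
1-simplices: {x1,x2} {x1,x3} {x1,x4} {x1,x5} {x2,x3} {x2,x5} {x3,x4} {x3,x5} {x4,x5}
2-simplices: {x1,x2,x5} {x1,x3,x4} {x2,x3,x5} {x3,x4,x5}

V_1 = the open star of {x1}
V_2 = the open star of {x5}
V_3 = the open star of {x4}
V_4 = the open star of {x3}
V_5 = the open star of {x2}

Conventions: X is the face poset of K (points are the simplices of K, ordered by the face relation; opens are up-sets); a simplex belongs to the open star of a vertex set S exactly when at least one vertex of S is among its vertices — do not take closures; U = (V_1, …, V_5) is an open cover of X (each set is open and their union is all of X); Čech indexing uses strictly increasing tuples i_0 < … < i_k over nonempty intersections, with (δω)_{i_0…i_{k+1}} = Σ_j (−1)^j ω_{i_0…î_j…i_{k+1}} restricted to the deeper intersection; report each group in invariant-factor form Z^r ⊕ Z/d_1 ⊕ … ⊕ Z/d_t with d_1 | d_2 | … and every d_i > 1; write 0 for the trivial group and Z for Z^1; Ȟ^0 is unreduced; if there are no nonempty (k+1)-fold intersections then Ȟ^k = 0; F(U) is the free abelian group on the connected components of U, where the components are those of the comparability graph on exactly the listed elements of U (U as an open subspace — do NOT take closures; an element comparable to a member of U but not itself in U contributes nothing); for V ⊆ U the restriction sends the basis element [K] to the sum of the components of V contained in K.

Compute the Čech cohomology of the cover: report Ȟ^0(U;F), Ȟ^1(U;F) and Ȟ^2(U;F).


Ȟ^0 ≅ Z; Ȟ^1 ≅ Z; Ȟ^2 ≅ 0

nerve simplices:
  V1={{x1},{x1,x2},{x1,x3},{x1,x4},{x1,x5},{x1,x2,x5},{x1,x3,x4}} V2={{x5},{x1,x5},{x2,x5},{x3,x5},{x4,x5},{x1,x2,x5},{x2,x3,x5},{x3,x4,x5}} V3={{x4},{x1,x4},{x3,x4},{x4,x5},{x1,x3,x4},{x3,x4,x5}} V4={{x3},{x1,x3},{x2,x3},{x3,x4},{x3,x5},{x1,x3,x4},{x2,x3,x5},{x3,x4,x5}} V5={{x2},{x1,x2},{x2,x3},{x2,x5},{x1,x2,x5},{x2,x3,x5}}
  V12={{x1,x5},{x1,x2,x5}} V13={{x1,x4},{x1,x3,x4}} V14={{x1,x3},{x1,x3,x4}} V15={{x1,x2},{x1,x2,x5}} V23={{x4,x5},{x3,x4,x5}} V24={{x3,x5},{x2,x3,x5},{x3,x4,x5}} V25={{x2,x5},{x1,x2,x5},{x2,x3,x5}} V34={{x3,x4},{x1,x3,x4},{x3,x4,x5}} V45={{x2,x3},{x2,x3,x5}}
  V125={{x1,x2,x5}} V134={{x1,x3,x4}} V234={{x3,x4,x5}} V245={{x2,x3,x5}}
components per intersection:
  V1: {{x1},{x1,x2},{x1,x3},{x1,x4},{x1,x5},{x1,x2,x5},{x1,x3,x4}}
  V2: {{x5},{x1,x5},{x2,x5},{x3,x5},{x4,x5},{x1,x2,x5},{x2,x3,x5},{x3,x4,x5}}
  V3: {{x4},{x1,x4},{x3,x4},{x4,x5},{x1,x3,x4},{x3,x4,x5}}
  V4: {{x3},{x1,x3},{x2,x3},{x3,x4},{x3,x5},{x1,x3,x4},{x2,x3,x5},{x3,x4,x5}}
  V5: {{x2},{x1,x2},{x2,x3},{x2,x5},{x1,x2,x5},{x2,x3,x5}}
  V12: {{x1,x5},{x1,x2,x5}}
  V13: {{x1,x4},{x1,x3,x4}}
  V14: {{x1,x3},{x1,x3,x4}}
  V15: {{x1,x2},{x1,x2,x5}}
  V23: {{x4,x5},{x3,x4,x5}}
  V24: {{x3,x5},{x2,x3,x5},{x3,x4,x5}}
  V25: {{x2,x5},{x1,x2,x5},{x2,x3,x5}}
  V34: {{x3,x4},{x1,x3,x4},{x3,x4,x5}}
  V45: {{x2,x3},{x2,x3,x5}}
  V125: {{x1,x2,x5}}
  V134: {{x1,x3,x4}}
  V234: {{x3,x4,x5}}
  V245: {{x2,x3,x5}}
C dims 5,9,4; δ0: rk 4, SNF 1^4; δ1: rk 4, SNF 1^4
degree 0: 5−4−0 = 1 → Ȟ^0 ≅ Z
degree 1: 9−4−4 = 1 → Ȟ^1 ≅ Z
degree 2: 4−0−4 = 0 → Ȟ^2 ≅ 0


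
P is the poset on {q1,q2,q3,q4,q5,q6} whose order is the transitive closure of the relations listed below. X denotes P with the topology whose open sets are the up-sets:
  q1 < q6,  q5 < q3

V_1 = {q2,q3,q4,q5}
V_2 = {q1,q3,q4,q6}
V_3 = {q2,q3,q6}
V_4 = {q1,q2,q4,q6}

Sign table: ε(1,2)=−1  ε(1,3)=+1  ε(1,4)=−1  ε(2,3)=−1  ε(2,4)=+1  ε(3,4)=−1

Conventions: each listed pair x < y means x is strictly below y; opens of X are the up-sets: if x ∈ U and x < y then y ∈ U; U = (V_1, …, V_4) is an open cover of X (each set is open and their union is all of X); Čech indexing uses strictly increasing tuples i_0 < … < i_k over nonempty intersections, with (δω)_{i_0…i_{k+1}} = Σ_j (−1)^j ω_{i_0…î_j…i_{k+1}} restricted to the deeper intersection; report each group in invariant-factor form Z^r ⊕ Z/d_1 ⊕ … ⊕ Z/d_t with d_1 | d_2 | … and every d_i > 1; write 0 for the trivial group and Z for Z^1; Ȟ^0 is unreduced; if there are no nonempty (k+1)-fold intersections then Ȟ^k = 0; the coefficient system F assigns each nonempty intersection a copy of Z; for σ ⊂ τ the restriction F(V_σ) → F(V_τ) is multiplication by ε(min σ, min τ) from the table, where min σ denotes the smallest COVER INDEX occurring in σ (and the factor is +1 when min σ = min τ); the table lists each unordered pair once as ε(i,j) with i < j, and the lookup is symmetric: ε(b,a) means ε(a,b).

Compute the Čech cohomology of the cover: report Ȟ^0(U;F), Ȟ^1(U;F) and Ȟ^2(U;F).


intersection data:
  V12={q3,q4} V13={q2,q3} V14={q2,q4} V23={q3,q6} V24={q1,q4,q6} V34={q2,q6}
  V123={q3} V124={q4} V134={q2} V234={q6}
C dims 4,6,4; δ0: rk 3, SNF 1^3; δ1: rk 3, SNF 1^3
Ȟ^0 = (4 − 3) − 0 = 1, so Ȟ^0 ≅ Z
Ȟ^1 = (6 − 3) − 3 = 0, so Ȟ^1 ≅ 0
Ȟ^2 = (4 − 0) − 3 = 1, so Ȟ^2 ≅ Z

Ȟ^0(U;F) ≅ Z, Ȟ^1(U;F) ≅ 0, Ȟ^2(U;F) ≅ Z
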